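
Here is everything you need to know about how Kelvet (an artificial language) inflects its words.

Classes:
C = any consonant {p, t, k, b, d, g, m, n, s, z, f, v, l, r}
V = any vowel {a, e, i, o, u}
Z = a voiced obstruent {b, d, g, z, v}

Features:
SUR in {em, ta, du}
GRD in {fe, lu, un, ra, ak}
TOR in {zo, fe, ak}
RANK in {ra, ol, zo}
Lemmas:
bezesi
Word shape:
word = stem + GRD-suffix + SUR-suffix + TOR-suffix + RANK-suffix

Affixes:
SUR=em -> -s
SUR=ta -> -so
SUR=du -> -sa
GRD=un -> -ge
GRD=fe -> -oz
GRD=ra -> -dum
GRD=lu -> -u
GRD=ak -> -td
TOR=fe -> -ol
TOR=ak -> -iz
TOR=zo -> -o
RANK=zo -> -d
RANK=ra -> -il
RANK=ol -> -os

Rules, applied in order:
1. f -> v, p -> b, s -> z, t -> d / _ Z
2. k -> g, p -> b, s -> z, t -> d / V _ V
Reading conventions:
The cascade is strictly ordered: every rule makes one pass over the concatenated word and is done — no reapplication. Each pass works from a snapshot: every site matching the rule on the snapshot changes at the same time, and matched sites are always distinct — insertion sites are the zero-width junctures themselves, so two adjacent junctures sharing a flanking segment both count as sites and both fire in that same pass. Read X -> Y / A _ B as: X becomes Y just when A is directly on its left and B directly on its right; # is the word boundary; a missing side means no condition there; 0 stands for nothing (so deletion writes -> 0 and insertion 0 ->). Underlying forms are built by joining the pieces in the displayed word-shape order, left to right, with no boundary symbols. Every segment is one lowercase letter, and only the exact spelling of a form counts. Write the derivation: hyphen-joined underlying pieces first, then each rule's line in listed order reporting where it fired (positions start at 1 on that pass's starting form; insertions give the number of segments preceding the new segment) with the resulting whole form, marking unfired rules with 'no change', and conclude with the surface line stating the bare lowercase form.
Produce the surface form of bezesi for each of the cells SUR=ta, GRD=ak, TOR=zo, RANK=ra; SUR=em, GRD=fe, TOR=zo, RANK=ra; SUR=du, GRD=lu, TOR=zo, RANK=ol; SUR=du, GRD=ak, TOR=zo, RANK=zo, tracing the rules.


cell SUR=ta, GRD=ak, TOR=zo, RANK=ra:
underlying: bezesi-td-so-o-il
1. f -> v, p -> b, s -> z, t -> d / _ Z: fires at position(s) 7: bezesiddsooil
2. k -> g, p -> b, s -> z, t -> d / V _ V: fires at position(s) 5: bezeziddsooil
surface: bezeziddsooil

cell SUR=em, GRD=fe, TOR=zo, RANK=ra:
underlying: bezesi-oz-s-o-il
1. f -> v, p -> b, s -> z, t -> d / _ Z: no change
2. k -> g, p -> b, s -> z, t -> d / V _ V: fires at position(s) 5: bezeziozsoil
surface: bezeziozsoil

cell SUR=du, GRD=lu, TOR=zo, RANK=ol:
underlying: bezesi-u-sa-o-os
1. f -> v, p -> b, s -> z, t -> d / _ Z: no change
2. k -> g, p -> b, s -> z, t -> d / V _ V: fires at position(s) 5, 8: bezeziuzaoos
surface: bezeziuzaoos

cell SUR=du, GRD=ak, TOR=zo, RANK=zo:
underlying: bezesi-td-sa-o-d
1. f -> v, p -> b, s -> z, t -> d / _ Z: fires at position(s) 7: bezesiddsaod
2. k -> g, p -> b, s -> z, t -> d / V _ V: fires at position(s) 5: bezeziddsaod
surface: bezeziddsaod


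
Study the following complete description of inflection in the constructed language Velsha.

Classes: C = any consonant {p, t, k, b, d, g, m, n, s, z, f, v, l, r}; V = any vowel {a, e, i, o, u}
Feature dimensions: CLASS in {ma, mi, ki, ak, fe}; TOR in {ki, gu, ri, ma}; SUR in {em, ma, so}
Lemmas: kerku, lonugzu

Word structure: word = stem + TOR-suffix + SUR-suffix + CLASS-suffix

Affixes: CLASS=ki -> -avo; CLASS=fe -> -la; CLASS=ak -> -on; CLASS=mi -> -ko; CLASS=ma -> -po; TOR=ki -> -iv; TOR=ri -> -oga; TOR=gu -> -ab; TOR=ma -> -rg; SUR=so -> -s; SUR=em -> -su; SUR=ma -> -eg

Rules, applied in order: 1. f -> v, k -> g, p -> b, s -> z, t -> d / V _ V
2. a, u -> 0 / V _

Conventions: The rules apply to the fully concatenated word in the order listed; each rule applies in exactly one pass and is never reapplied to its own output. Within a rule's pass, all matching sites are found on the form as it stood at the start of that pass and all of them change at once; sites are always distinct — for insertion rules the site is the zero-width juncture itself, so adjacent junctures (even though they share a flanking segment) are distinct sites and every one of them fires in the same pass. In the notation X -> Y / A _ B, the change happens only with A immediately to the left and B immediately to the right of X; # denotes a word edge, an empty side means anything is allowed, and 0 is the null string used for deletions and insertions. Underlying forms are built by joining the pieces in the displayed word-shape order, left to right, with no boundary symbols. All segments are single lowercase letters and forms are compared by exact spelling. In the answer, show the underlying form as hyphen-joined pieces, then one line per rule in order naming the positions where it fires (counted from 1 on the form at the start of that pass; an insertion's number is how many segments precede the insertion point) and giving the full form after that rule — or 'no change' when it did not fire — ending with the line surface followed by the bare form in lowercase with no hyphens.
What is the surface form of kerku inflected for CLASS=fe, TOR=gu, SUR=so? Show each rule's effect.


underlying: kerku-ab-s-la
1. f -> v, k -> g, p -> b, s -> z, t -> d / V _ V: no change
2. a, u -> 0 / V _: fires at position(s) 6: kerkubsla
surface: kerkubsla


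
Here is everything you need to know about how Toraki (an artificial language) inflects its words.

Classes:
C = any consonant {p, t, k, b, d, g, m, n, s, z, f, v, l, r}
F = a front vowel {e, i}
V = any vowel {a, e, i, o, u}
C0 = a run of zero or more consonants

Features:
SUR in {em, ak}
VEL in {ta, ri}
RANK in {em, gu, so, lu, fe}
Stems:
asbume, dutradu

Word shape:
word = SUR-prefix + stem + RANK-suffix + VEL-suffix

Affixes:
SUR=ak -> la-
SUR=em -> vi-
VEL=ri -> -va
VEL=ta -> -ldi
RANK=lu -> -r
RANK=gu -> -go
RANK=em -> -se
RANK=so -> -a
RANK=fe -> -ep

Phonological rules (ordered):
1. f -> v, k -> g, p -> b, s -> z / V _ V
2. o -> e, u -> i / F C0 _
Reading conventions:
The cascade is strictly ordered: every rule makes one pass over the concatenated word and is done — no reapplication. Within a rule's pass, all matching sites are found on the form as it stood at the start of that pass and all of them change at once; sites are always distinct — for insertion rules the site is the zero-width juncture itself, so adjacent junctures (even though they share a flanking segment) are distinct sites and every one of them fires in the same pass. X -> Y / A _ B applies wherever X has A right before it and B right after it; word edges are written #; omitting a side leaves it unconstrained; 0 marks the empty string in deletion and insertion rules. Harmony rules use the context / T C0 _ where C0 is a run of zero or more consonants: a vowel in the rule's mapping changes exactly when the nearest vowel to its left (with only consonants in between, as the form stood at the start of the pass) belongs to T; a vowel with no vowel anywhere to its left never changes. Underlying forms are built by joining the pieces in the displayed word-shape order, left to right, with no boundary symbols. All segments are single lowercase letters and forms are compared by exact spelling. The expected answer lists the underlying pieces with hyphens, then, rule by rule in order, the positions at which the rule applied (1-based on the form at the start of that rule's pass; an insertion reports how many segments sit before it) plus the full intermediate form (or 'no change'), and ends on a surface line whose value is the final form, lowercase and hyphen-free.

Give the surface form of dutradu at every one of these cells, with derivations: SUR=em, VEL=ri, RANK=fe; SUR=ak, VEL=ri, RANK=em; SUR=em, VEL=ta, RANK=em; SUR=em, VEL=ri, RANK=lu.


cell SUR=em, VEL=ri, RANK=fe:
underlying: vi-dutradu-ep-va
1. f -> v, k -> g, p -> b, s -> z / V _ V: no change
2. o -> e, u -> i / F C0 _: fires at position(s) 4: viditraduepva
surface: viditraduepva

cell SUR=ak, VEL=ri, RANK=em:
underlying: la-dutradu-se-va
1. f -> v, k -> g, p -> b, s -> z / V _ V: fires at position(s) 10: ladutraduzeva
2. o -> e, u -> i / F C0 _: no change
surface: ladutraduzeva

cell SUR=em, VEL=ta, RANK=em:
underlying: vi-dutradu-se-ldi
1. f -> v, k -> g, p -> b, s -> z / V _ V: fires at position(s) 10: vidutraduzeldi
2. o -> e, u -> i / F C0 _: fires at position(s) 4: viditraduzeldi
surface: viditraduzeldi

cell SUR=em, VEL=ri, RANK=lu:
underlying: vi-dutradu-r-va
1. f -> v, k -> g, p -> b, s -> z / V _ V: no change
2. o -> e, u -> i / F C0 _: fires at position(s) 4: viditradurva
surface: viditradurva


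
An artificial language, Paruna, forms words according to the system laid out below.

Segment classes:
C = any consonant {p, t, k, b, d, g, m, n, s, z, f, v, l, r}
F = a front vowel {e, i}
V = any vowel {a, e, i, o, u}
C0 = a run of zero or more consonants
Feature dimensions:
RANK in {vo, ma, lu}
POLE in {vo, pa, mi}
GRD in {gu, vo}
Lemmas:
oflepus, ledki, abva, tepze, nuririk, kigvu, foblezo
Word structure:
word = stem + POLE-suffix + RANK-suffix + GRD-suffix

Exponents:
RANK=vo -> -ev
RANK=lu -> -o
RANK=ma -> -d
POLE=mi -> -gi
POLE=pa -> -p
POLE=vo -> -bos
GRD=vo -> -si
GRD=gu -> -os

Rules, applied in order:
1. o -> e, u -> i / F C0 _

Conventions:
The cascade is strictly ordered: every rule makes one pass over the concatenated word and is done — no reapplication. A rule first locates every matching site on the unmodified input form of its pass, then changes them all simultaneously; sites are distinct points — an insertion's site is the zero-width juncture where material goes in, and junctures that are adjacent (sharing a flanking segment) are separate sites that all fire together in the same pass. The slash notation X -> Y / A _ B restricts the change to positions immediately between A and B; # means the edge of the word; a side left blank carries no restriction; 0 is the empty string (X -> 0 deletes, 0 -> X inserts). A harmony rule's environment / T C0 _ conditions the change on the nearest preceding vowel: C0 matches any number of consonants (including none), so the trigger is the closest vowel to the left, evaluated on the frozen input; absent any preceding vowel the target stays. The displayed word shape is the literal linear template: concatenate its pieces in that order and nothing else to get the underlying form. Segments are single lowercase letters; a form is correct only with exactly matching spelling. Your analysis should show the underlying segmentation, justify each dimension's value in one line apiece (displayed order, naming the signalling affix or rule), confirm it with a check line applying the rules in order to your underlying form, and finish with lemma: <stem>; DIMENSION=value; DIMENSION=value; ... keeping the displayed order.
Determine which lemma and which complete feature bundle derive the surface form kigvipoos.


underlying: kigvu-p-o-os
RANK=lu - signalled by the affix -o
POLE=pa - signalled by the affix -p
GRD=gu - signalled by the affix -os
check: kigvupoos -> kigvipoos
lemma: kigvu; RANK=lu; POLE=pa; GRD=gu


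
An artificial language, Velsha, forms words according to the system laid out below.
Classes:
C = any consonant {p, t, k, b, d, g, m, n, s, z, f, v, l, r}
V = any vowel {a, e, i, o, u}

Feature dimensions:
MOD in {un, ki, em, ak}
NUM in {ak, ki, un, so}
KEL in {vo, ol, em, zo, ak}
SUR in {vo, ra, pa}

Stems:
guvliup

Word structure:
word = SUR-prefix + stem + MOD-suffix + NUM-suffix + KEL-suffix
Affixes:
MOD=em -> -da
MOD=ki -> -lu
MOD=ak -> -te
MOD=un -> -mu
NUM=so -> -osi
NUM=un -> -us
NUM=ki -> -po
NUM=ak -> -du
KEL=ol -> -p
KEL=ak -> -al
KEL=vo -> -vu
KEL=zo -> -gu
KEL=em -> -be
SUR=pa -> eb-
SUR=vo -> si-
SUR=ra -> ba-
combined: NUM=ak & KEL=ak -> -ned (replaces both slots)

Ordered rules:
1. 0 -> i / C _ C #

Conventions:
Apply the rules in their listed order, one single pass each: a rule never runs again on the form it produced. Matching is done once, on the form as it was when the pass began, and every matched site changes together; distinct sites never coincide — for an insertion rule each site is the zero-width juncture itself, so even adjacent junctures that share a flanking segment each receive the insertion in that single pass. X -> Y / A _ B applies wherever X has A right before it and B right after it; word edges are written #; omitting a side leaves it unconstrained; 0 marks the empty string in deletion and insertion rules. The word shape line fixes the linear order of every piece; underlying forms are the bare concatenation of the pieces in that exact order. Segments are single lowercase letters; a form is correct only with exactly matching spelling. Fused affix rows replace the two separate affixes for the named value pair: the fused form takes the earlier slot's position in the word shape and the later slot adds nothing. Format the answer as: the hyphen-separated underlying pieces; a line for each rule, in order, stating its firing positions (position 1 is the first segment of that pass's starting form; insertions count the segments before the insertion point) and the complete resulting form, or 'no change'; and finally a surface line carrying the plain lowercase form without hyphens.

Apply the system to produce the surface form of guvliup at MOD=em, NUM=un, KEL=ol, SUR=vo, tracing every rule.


underlying: si-guvliup-da-us-p
1. 0 -> i / C _ C #: inserts after position(s) 13: siguvliupdausip
surface: siguvliupdausip


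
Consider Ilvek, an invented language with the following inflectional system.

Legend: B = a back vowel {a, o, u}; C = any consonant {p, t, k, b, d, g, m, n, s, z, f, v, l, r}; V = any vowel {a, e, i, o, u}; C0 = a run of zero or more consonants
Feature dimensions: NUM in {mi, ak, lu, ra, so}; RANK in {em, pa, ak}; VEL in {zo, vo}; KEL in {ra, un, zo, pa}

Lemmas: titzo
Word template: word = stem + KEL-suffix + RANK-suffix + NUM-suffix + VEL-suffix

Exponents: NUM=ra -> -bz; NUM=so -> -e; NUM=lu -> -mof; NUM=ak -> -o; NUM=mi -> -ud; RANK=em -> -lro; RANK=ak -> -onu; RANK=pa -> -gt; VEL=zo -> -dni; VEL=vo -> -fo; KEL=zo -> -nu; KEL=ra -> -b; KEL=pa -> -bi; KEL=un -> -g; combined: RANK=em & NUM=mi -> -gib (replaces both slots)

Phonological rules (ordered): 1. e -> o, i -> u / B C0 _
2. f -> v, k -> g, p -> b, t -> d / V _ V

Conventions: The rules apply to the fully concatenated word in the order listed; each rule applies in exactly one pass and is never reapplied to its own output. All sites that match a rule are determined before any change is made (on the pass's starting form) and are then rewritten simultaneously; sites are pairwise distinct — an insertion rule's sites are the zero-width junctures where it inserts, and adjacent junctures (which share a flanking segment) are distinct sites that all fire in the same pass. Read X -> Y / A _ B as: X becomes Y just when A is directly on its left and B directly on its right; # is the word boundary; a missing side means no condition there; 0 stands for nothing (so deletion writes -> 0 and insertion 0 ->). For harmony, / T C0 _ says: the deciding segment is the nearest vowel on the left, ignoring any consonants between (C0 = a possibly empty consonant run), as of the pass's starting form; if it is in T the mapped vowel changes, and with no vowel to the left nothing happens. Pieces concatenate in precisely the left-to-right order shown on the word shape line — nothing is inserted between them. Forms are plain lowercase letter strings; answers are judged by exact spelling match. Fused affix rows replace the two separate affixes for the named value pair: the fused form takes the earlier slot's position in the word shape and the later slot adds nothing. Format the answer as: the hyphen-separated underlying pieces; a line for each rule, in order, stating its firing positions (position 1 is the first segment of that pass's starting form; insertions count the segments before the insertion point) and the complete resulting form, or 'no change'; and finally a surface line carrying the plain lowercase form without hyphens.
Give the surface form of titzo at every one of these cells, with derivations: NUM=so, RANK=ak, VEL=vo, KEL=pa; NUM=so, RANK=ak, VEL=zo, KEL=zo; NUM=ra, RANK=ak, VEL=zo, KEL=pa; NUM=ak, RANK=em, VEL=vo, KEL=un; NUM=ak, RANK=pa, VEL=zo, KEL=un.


cell NUM=so, RANK=ak, VEL=vo, KEL=pa:
underlying: titzo-bi-onu-e-fo
1. e -> o, i -> u / B C0 _: fires at position(s) 7, 11: titzobuonuofo
2. f -> v, k -> g, p -> b, t -> d / V _ V: fires at position(s) 12: titzobuonuovo
surface: titzobuonuovo

cell NUM=so, RANK=ak, VEL=zo, KEL=zo:
underlying: titzo-nu-onu-e-dni
1. e -> o, i -> u / B C0 _: fires at position(s) 11: titzonuonuodni
2. f -> v, k -> g, p -> b, t -> d / V _ V: no change
surface: titzonuonuodni

cell NUM=ra, RANK=ak, VEL=zo, KEL=pa:
underlying: titzo-bi-onu-bz-dni
1. e -> o, i -> u / B C0 _: fires at position(s) 7, 15: titzobuonubzdnu
2. f -> v, k -> g, p -> b, t -> d / V _ V: no change
surface: titzobuonubzdnu

cell NUM=ak, RANK=em, VEL=vo, KEL=un:
underlying: titzo-g-lro-o-fo
1. e -> o, i -> u / B C0 _: no change
2. f -> v, k -> g, p -> b, t -> d / V _ V: fires at position(s) 11: titzoglroovo
surface: titzoglroovo

cell NUM=ak, RANK=pa, VEL=zo, KEL=un:
underlying: titzo-g-gt-o-dni
1. e -> o, i -> u / B C0 _: fires at position(s) 12: titzoggtodnu
2. f -> v, k -> g, p -> b, t -> d / V _ V: no change
surface: titzoggtodnu


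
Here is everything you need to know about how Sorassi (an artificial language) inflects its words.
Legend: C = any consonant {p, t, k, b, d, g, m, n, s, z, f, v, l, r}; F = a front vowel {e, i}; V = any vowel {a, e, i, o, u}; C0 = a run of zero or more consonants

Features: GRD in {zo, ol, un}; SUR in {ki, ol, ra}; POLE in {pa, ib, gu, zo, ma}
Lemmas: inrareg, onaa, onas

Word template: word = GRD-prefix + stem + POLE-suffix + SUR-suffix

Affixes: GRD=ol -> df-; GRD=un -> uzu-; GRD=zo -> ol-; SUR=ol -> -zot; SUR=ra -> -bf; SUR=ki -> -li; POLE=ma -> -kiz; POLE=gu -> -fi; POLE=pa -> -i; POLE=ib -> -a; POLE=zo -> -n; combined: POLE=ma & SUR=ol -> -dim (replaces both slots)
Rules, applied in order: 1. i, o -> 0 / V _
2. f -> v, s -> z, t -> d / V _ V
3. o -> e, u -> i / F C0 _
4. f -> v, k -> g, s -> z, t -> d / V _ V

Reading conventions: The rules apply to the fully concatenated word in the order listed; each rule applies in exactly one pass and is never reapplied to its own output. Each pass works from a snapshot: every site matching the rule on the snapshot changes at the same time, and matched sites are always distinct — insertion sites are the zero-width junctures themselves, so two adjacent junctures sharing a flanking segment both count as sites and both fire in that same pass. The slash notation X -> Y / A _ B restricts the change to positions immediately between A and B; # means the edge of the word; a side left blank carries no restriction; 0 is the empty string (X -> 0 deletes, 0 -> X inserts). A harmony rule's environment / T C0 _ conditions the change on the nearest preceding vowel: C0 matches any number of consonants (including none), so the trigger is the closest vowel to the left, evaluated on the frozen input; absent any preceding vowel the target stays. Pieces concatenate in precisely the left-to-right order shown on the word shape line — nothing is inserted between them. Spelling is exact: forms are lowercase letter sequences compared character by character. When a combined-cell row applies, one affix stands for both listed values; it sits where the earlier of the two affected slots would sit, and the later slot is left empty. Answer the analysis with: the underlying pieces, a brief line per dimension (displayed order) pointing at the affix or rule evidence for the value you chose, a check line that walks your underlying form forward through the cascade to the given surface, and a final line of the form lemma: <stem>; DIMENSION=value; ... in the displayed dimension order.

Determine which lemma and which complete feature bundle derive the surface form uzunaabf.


underlying: uzu-onaa-i-bf
GRD=un - signalled by the affix uzu-
SUR=ra - signalled by the affix -bf
POLE=pa - signalled by the affix -i
check: uzuonaaibf -> uzunaabf -> uzunaabf -> uzunaabf -> uzunaabf
lemma: onaa; GRD=un; SUR=ra; POLE=pa


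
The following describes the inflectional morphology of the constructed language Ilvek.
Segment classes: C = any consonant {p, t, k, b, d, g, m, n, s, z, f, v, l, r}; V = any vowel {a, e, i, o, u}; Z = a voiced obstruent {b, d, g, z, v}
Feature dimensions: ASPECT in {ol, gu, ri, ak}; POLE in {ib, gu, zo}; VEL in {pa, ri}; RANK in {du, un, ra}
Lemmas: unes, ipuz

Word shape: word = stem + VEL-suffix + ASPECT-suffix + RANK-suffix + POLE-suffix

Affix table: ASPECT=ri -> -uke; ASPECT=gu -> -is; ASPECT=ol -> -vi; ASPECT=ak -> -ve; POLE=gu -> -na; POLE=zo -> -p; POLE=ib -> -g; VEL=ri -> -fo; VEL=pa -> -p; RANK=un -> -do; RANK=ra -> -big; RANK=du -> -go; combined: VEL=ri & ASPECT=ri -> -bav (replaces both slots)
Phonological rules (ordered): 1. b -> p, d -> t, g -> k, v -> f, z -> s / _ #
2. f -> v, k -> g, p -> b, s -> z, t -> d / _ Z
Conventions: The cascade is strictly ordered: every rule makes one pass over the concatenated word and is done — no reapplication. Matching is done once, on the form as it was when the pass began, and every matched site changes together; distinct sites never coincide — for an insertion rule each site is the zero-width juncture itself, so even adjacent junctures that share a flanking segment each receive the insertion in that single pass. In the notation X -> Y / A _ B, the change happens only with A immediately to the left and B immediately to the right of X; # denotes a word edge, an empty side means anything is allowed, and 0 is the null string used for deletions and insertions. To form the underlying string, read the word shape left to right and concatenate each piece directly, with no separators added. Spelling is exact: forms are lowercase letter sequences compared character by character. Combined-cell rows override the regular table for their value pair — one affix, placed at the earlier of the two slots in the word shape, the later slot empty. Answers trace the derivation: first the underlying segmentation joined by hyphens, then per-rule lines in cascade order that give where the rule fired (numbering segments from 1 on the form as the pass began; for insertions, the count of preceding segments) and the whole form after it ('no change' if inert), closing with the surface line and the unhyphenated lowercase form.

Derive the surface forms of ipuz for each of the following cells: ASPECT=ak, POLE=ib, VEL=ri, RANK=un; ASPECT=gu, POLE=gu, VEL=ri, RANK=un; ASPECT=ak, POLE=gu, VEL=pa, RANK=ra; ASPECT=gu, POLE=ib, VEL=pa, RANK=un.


cell ASPECT=ak, POLE=ib, VEL=ri, RANK=un:
underlying: ipuz-fo-ve-do-g
1. b -> p, d -> t, g -> k, v -> f, z -> s / _ #: fires at position(s) 11: ipuzfovedok
2. f -> v, k -> g, p -> b, s -> z, t -> d / _ Z: no change
surface: ipuzfovedok

cell ASPECT=gu, POLE=gu, VEL=ri, RANK=un:
underlying: ipuz-fo-is-do-na
1. b -> p, d -> t, g -> k, v -> f, z -> s / _ #: no change
2. f -> v, k -> g, p -> b, s -> z, t -> d / _ Z: fires at position(s) 8: ipuzfoizdona
surface: ipuzfoizdona

cell ASPECT=ak, POLE=gu, VEL=pa, RANK=ra:
underlying: ipuz-p-ve-big-na
1. b -> p, d -> t, g -> k, v -> f, z -> s / _ #: no change
2. f -> v, k -> g, p -> b, s -> z, t -> d / _ Z: fires at position(s) 5: ipuzbvebigna
surface: ipuzbvebigna

cell ASPECT=gu, POLE=ib, VEL=pa, RANK=un:
underlying: ipuz-p-is-do-g
1. b -> p, d -> t, g -> k, v -> f, z -> s / _ #: fires at position(s) 10: ipuzpisdok
2. f -> v, k -> g, p -> b, s -> z, t -> d / _ Z: fires at position(s) 7: ipuzpizdok
surface: ipuzpizdok


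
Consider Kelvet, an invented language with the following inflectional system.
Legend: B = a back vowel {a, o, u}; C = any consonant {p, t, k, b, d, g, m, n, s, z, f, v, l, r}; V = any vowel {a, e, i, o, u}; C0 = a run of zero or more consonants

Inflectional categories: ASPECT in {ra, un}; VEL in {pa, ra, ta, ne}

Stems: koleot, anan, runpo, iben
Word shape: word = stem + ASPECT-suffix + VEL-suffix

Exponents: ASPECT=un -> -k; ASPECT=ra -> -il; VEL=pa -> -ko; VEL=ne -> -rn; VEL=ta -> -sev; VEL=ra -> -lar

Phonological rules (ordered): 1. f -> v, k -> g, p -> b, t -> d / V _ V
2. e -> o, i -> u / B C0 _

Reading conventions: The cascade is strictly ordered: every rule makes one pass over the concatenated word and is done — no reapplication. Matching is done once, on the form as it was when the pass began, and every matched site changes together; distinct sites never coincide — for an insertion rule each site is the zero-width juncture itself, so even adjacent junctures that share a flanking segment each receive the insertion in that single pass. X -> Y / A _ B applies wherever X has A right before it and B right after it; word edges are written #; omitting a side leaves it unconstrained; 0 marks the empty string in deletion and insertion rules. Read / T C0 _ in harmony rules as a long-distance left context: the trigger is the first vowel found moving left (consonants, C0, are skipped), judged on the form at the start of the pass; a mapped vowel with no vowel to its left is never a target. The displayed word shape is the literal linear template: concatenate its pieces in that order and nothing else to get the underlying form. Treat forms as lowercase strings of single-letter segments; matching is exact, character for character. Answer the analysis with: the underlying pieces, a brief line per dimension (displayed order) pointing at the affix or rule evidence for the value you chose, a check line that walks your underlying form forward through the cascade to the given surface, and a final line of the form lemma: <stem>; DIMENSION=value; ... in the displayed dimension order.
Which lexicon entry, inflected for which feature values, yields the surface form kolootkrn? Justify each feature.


underlying: koleot-k-rn
ASPECT=un - signalled by the affix -k
VEL=ne - signalled by the affix -rn
check: koleotkrn -> koleotkrn -> kolootkrn
lemma: koleot; ASPECT=un; VEL=ne


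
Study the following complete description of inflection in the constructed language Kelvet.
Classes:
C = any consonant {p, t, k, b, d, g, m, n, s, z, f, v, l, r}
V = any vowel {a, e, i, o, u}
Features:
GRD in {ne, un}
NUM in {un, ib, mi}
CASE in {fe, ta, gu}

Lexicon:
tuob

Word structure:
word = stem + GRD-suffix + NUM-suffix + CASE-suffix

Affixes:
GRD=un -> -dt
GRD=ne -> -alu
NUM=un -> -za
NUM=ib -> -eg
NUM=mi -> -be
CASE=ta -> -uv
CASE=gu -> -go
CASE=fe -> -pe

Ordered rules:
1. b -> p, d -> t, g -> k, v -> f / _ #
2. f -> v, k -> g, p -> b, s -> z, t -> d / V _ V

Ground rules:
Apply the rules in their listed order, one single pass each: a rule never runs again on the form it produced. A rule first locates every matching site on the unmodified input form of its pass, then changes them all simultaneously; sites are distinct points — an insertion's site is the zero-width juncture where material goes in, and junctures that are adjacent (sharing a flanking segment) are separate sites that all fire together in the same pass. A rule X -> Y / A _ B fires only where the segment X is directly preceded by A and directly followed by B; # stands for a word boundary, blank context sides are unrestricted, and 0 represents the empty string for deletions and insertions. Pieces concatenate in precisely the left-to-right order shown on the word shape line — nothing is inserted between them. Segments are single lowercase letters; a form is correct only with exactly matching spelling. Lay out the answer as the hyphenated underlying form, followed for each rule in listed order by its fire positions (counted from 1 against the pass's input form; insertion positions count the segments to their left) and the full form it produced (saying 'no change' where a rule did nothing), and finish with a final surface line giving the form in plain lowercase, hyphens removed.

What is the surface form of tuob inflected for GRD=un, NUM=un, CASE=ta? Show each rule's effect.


underlying: tuob-dt-za-uv
1. b -> p, d -> t, g -> k, v -> f / _ #: fires at position(s) 10: tuobdtzauf
2. f -> v, k -> g, p -> b, s -> z, t -> d / V _ V: no change
surface: tuobdtzauf


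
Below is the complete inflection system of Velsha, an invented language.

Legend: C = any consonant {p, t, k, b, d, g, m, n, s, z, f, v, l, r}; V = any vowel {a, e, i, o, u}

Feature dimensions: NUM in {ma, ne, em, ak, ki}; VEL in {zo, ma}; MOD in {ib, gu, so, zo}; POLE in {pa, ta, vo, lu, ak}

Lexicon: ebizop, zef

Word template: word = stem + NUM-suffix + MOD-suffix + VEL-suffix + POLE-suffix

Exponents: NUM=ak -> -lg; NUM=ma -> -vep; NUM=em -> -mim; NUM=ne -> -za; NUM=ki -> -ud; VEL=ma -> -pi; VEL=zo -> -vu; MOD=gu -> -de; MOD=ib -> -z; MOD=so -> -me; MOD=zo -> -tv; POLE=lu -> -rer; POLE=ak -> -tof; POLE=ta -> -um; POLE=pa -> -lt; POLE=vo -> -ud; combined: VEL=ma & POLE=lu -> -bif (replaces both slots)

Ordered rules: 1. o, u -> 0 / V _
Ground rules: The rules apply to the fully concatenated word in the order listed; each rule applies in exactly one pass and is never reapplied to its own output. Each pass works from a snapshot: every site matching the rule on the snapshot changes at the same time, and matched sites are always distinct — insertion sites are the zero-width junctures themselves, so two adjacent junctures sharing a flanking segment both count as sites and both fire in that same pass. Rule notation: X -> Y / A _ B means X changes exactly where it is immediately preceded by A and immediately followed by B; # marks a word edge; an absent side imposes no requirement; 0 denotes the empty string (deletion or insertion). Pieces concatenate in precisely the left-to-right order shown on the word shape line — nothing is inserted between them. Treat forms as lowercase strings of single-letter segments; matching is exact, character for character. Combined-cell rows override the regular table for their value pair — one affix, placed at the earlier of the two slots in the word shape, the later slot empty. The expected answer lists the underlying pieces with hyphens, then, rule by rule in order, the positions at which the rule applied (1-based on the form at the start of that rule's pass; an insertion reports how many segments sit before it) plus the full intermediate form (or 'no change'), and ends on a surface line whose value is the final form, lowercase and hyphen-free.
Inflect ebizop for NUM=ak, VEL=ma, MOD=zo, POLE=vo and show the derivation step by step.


underlying: ebizop-lg-tv-pi-ud
1. o, u -> 0 / V _: fires at position(s) 13: ebizoplgtvpid
surface: ebizoplgtvpid


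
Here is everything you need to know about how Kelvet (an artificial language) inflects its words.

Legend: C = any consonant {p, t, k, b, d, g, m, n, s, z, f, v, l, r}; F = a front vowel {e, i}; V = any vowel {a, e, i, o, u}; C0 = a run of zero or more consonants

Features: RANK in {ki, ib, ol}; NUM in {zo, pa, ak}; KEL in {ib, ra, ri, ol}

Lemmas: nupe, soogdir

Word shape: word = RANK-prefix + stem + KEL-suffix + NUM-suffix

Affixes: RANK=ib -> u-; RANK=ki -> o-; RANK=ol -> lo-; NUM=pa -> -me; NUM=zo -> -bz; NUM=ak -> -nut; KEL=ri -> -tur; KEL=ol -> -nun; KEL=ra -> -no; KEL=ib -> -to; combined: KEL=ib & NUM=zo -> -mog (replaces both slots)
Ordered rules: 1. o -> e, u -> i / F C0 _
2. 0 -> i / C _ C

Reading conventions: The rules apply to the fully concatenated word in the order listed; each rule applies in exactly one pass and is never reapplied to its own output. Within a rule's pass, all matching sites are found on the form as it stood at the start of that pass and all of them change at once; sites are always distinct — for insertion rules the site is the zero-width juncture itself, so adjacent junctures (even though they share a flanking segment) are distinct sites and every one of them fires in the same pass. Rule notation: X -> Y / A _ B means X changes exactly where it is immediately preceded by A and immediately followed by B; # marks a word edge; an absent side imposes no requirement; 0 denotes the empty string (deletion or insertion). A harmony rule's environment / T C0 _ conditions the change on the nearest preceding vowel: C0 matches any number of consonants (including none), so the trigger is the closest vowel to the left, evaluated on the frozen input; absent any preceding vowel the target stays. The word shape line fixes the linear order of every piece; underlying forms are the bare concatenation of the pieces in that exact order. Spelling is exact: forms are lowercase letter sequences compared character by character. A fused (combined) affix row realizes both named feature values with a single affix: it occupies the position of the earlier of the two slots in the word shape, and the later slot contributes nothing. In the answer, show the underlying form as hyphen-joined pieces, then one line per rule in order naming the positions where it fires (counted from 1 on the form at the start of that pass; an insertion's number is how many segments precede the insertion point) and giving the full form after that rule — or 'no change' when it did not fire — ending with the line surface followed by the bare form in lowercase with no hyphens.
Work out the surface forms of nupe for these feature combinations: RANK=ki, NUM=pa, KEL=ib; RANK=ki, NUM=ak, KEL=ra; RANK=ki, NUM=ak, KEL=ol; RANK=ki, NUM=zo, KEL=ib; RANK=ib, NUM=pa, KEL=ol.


cell RANK=ki, NUM=pa, KEL=ib:
underlying: o-nupe-to-me
1. o -> e, u -> i / F C0 _: fires at position(s) 7: onupeteme
2. 0 -> i / C _ C: no change
surface: onupeteme

cell RANK=ki, NUM=ak, KEL=ra:
underlying: o-nupe-no-nut
1. o -> e, u -> i / F C0 _: fires at position(s) 7: onupenenut
2. 0 -> i / C _ C: no change
surface: onupenenut

cell RANK=ki, NUM=ak, KEL=ol:
underlying: o-nupe-nun-nut
1. o -> e, u -> i / F C0 _: fires at position(s) 7: onupeninnut
2. 0 -> i / C _ C: inserts after position(s) 8: onupenininut
surface: onupenininut

cell RANK=ki, NUM=zo, KEL=ib:
underlying: o-nupe-mog
1. o -> e, u -> i / F C0 _: fires at position(s) 7: onupemeg
2. 0 -> i / C _ C: no change
surface: onupemeg

cell RANK=ib, NUM=pa, KEL=ol:
underlying: u-nupe-nun-me
1. o -> e, u -> i / F C0 _: fires at position(s) 7: unupeninme
2. 0 -> i / C _ C: inserts after position(s) 8: unupeninime
surface: unupeninime


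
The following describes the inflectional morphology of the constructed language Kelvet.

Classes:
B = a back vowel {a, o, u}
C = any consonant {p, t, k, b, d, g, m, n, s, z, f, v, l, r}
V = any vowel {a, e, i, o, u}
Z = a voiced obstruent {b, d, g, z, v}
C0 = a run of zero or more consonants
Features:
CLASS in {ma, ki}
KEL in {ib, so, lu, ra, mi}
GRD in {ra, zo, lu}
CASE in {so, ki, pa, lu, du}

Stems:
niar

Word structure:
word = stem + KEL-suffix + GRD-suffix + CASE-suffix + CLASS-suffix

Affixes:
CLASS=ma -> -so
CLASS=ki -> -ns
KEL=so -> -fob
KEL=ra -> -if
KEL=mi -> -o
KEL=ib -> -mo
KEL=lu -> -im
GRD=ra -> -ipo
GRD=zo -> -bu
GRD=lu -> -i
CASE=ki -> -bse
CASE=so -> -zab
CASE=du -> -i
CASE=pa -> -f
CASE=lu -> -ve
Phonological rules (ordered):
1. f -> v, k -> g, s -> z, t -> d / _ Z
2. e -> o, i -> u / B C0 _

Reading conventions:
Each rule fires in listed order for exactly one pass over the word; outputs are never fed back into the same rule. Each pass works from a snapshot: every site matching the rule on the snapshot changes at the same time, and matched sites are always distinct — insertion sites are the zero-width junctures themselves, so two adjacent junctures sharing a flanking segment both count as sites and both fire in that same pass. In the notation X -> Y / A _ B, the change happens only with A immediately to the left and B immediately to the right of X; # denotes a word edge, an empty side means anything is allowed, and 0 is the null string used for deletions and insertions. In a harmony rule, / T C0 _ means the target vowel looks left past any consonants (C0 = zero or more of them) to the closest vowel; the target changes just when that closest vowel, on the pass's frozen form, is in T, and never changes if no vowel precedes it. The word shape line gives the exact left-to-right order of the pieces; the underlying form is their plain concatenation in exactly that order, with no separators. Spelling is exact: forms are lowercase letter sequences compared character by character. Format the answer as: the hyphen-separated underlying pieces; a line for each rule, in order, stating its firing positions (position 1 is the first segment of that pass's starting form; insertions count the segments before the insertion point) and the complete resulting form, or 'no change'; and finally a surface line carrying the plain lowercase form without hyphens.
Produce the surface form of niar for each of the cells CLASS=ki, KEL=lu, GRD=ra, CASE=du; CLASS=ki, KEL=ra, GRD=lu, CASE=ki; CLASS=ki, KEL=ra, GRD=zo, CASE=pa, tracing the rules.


cell CLASS=ki, KEL=lu, GRD=ra, CASE=du:
underlying: niar-im-ipo-i-ns
1. f -> v, k -> g, s -> z, t -> d / _ Z: no change
2. e -> o, i -> u / B C0 _: fires at position(s) 5, 10: niarumipouns
surface: niarumipouns

cell CLASS=ki, KEL=ra, GRD=lu, CASE=ki:
underlying: niar-if-i-bse-ns
1. f -> v, k -> g, s -> z, t -> d / _ Z: no change
2. e -> o, i -> u / B C0 _: fires at position(s) 5: niarufibsens
surface: niarufibsens

cell CLASS=ki, KEL=ra, GRD=zo, CASE=pa:
underlying: niar-if-bu-f-ns
1. f -> v, k -> g, s -> z, t -> d / _ Z: fires at position(s) 6: niarivbufns
2. e -> o, i -> u / B C0 _: fires at position(s) 5: niaruvbufns
surface: niaruvbufns


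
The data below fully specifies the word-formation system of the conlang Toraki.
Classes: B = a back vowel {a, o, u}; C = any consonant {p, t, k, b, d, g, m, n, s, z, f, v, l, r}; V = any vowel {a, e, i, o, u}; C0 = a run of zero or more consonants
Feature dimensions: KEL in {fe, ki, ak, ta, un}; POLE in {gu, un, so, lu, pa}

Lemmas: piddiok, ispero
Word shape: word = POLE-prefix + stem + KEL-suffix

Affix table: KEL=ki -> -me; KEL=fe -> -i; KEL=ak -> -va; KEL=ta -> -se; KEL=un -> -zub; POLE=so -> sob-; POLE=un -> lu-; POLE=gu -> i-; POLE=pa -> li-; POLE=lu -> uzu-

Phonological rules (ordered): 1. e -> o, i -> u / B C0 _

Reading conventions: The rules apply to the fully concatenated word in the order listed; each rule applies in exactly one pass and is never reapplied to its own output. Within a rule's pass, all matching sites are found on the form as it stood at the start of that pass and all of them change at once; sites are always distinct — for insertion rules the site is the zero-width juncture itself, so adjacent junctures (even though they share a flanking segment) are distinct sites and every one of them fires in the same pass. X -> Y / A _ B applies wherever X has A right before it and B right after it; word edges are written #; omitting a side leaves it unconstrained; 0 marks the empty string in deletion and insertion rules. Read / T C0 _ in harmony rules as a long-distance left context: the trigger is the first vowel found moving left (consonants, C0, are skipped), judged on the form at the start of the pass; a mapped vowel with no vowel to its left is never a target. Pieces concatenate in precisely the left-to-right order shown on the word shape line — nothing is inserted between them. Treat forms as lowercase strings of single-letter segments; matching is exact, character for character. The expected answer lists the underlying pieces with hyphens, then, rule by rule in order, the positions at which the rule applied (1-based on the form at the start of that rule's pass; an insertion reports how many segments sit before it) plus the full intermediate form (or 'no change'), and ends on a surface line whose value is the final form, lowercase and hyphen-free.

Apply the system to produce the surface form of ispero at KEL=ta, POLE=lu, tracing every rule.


underlying: uzu-ispero-se
1. e -> o, i -> u / B C0 _: fires at position(s) 4, 11: uzuusperoso
surface: uzuusperoso


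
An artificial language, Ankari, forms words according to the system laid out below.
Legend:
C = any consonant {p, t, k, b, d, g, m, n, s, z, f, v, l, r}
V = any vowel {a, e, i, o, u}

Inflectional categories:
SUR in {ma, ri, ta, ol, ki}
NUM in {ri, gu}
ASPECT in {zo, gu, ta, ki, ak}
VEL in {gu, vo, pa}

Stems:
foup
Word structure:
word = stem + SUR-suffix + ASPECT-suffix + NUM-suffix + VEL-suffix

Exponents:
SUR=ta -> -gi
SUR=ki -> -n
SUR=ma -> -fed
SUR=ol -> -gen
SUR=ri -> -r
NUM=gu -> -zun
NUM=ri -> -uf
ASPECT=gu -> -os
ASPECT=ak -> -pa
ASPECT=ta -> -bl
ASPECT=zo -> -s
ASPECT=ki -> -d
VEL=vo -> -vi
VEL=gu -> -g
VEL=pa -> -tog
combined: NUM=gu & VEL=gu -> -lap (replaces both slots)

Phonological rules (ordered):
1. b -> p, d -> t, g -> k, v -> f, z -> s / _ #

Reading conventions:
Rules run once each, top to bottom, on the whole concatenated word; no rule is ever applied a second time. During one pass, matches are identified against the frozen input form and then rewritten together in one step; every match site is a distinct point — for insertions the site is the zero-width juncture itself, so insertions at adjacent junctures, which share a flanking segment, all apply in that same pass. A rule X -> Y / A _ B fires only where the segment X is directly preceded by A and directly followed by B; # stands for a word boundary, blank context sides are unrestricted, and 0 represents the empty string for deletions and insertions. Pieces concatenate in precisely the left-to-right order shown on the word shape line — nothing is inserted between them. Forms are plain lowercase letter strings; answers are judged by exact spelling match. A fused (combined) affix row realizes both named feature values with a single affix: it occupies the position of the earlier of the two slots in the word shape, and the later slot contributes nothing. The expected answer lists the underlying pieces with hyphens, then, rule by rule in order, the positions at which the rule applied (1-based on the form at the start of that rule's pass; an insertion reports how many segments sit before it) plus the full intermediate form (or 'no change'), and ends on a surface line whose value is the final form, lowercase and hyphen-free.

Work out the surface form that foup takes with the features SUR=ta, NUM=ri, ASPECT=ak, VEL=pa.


underlying: foup-gi-pa-uf-tog
1. b -> p, d -> t, g -> k, v -> f, z -> s / _ #: fires at position(s) 13: foupgipauftok
surface: foupgipauftok
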